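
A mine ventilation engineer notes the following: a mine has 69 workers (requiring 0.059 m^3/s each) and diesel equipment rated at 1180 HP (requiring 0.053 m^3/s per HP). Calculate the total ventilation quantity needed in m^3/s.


Airflow for workers:
Q_people = 69 * 0.059 = 4.071 m^3/s
Airflow for diesel equipment:
Q_diesel = 1180 * 0.053 = 62.54 m^3/s
Total ventilation:
Q_total = 4.071 + 62.54
= 66.611 m^3/s

66.611 m^3/s


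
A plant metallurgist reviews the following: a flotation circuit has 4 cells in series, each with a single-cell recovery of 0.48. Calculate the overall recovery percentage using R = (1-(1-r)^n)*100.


Complement of single-cell recovery:
1 - r = 1 - 0.48 = 0.52
Raise to power n:
(1 - r)^4 = 0.52^4 = 0.07311616
Overall recovery:
R = (1 - 0.07311616) * 100
= 92.6884%

92.6884%


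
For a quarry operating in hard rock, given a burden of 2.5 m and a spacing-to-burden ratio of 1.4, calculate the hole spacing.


3.5 m

Spacing = burden * ratio
= 2.5 * 1.4
= 3.5 m


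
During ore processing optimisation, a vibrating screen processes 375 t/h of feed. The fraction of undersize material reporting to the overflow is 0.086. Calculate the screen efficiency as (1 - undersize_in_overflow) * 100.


Screen efficiency = (1 - fraction of undersize in overflow) * 100
= (1 - 0.086) * 100
= 0.914 * 100
= 91.4%

91.4%


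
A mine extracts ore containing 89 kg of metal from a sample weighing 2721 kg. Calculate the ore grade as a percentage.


3.2709%

Ore grade = (metal mass / ore mass) * 100
= (89 / 2721) * 100
= 0.03270856303 * 100
= 3.2709%


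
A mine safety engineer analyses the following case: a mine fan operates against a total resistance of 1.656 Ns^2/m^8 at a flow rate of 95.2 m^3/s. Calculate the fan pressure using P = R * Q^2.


Compute Q^2:
Q^2 = 95.2^2 = 9063.04
Compute pressure:
P = R * Q^2 = 1.656 * 9063.04
= 15008.3942 Pa

15008.3942 Pa


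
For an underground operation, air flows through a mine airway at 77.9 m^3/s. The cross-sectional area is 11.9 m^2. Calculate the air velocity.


Velocity = flow rate / cross-sectional area
= 77.9 / 11.9
= 6.5462 m/s

6.5462 m/s


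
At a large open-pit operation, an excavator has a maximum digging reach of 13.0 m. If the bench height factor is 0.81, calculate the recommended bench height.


10.53 m

Bench height = reach * factor
= 13.0 * 0.81
= 10.53 m


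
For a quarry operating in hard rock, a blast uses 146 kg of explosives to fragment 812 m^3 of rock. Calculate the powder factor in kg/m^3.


Powder factor = explosive mass / rock volume
= 146 / 812
= 0.1798 kg/m^3

0.1798 kg/m^3


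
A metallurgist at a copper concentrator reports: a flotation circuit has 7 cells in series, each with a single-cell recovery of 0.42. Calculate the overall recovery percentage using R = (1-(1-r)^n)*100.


97.792%

Complement of single-cell recovery:
1 - r = 1 - 0.42 = 0.58
Raise to power n:
(1 - r)^7 = 0.58^7 = 0.02207984168
Overall recovery:
R = (1 - 0.02207984168) * 100
= 97.792%


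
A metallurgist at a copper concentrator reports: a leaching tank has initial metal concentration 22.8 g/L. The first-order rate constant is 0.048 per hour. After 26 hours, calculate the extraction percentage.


71.2922%

Compute the exponent:
-k * t = -0.048 * 26 = -1.248
Remaining concentration:
C = 22.8 * exp(-1.248)
= 22.8 * 0.2870783798
= 6.54538706 g/L
Extracted = 22.8 - 6.54538706 = 16.25461294 g/L
Extraction % = 16.25461294 / 22.8 * 100
= 71.2922%


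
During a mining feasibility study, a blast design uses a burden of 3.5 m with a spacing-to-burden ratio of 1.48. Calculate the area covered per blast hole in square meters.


First, find the spacing:
Spacing = burden * ratio = 3.5 * 1.48
= 5.18 m
Then, calculate the area:
Area = burden * spacing = 3.5 * 5.18
= 18.13 m^2

18.13 m^2


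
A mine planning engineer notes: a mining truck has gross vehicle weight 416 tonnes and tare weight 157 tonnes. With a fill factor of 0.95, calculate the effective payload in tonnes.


246.05 tonnes

Maximum payload = gross - tare
= 416 - 157 = 259 tonnes
Effective payload = max payload * fill factor
= 259 * 0.95
= 246.05 tonnes


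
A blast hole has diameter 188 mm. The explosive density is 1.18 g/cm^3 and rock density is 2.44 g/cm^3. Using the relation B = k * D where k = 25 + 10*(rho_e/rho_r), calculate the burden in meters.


5.6092 m

First, compute k:
rho_e / rho_r = 1.18 / 2.44 = 0.4836065574
k = 25 + 10 * 0.4836065574 = 29.83606557
Then, compute burden:
B = k * D / 1000 = 29.83606557 * 188 / 1000
= 5609.180328 / 1000
= 5.6092 m


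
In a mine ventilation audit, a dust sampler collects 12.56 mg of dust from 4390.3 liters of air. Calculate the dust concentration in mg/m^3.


2.8609 mg/m^3

Convert liters to m^3: 1 m^3 = 1000 L
Concentration = mass / volume * 1000
= 12.56 / 4390.3 * 1000
= 0.002860852334 * 1000
= 2.8609 mg/m^3


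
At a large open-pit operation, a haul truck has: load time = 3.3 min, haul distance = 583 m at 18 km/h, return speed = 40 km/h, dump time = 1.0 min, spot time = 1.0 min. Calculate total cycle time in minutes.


8.1178 min

Convert haul speed to m/min: 18 * 1000/60 = 300 m/min
Haul time = 583 / 300 = 1.943333333 min
Convert return speed to m/min: 40 * 1000/60 = 666.6666667 m/min
Return time = 583 / 666.6666667 = 0.8745 min
Total cycle time:
= 3.3 + 1.943333333 + 1.0 + 0.8745 + 1.0
= 8.1178 min


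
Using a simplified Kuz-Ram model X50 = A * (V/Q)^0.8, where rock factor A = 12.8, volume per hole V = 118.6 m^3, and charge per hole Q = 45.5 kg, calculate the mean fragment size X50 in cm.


27.5466 cm

Compute V/Q:
V/Q = 118.6 / 45.5 = 2.606593407
Raise to the power 0.8:
(V/Q)^0.8 = 2.606593407^0.8 = 2.152081102
Multiply by A:
X50 = 12.8 * 2.152081102
= 27.5466 cm


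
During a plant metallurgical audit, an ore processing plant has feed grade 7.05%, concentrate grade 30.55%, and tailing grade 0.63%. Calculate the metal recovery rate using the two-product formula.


Using the two-product formula:
R = 100 * c * (f - t) / (f * (c - t))
Numerator = 100 * 30.55 * (7.05 - 0.63)
= 100 * 30.55 * 6.42
= 19613.1
Denominator = 7.05 * (30.55 - 0.63)
= 7.05 * 29.92
= 210.936
R = 19613.1 / 210.936
= 92.9813%

92.9813%


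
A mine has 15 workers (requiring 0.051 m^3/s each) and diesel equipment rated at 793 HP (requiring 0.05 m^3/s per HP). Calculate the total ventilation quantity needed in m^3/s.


Airflow for workers:
Q_people = 15 * 0.051 = 0.765 m^3/s
Airflow for diesel equipment:
Q_diesel = 793 * 0.05 = 39.65 m^3/s
Total ventilation:
Q_total = 0.765 + 39.65
= 40.415 m^3/s

40.415 m^3/s


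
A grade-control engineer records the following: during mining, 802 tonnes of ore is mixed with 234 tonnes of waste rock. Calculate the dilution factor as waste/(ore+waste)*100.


22.5869%

Total material = ore + waste
= 802 + 234 = 1036 tonnes
Dilution = waste / total * 100
= 234 / 1036 * 100
= 0.2258687259 * 100
= 22.5869%


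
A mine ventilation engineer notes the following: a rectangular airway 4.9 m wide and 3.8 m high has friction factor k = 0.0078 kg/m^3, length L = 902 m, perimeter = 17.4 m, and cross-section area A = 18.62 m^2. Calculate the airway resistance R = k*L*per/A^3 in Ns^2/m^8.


0.019 Ns^2/m^8

Compute the numerator:
k * L * per = 0.0078 * 902 * 17.4
= 122.41944
Compute the denominator:
A^3 = 18.62^3 = 6455.635928
Resistance:
R = 122.41944 / 6455.635928
= 0.019 Ns^2/m^8


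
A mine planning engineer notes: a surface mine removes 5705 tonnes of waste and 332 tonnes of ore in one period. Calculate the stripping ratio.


17.1837

Stripping ratio = waste tonnage / ore tonnage
= 5705 / 332
= 17.1837


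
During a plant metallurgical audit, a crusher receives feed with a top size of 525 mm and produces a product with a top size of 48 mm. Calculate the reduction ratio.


10.9375

Reduction ratio = feed size / product size
= 525 / 48
= 10.9375


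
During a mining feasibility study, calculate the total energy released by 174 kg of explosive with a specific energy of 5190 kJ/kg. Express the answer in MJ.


903.06 MJ

Energy = mass * specific_energy / 1000
= 174 * 5190 / 1000
= 903060 / 1000
= 903.06 MJ


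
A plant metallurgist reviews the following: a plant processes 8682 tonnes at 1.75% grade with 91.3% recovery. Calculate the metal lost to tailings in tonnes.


13.2183 tonnes

Total metal in feed:
= 8682 * 1.75 / 100 = 151.935 tonnes
Metal recovered:
= 151.935 * 91.3 / 100 = 138.716655 tonnes
Metal lost to tailings:
= 151.935 - 138.716655
= 13.2183 tonnes


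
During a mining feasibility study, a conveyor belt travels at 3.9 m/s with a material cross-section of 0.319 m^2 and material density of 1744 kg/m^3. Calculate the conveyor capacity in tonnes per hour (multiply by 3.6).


7810.9574 t/h

Volumetric flow = speed * area
= 3.9 * 0.319 = 1.2441 m^3/s
Mass flow = volumetric * density
= 1.2441 * 1744 = 2169.7104 kg/s
Convert to t/h: multiply by 3.6
Capacity = 2169.7104 * 3.6
= 7810.9574 t/h


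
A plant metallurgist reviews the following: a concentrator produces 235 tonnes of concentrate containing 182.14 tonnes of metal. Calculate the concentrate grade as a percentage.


77.5064%

Grade = (metal in concentrate / concentrate mass) * 100
= (182.14 / 235) * 100
= 0.7750638298 * 100
= 77.5064%


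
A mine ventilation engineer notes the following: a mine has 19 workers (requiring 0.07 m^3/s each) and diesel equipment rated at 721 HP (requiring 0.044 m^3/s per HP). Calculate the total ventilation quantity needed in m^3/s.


33.054 m^3/s

Airflow for workers:
Q_people = 19 * 0.07 = 1.33 m^3/s
Airflow for diesel equipment:
Q_diesel = 721 * 0.044 = 31.724 m^3/s
Total ventilation:
Q_total = 1.33 + 31.724
= 33.054 m^3/s


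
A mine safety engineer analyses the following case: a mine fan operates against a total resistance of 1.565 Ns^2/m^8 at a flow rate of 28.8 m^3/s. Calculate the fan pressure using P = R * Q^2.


1298.0736 Pa

Compute Q^2:
Q^2 = 28.8^2 = 829.44
Compute pressure:
P = R * Q^2 = 1.565 * 829.44
= 1298.0736 Pa


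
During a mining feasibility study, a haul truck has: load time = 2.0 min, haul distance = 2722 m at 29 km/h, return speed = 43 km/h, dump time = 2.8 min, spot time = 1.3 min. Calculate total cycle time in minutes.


15.5299 min

Convert haul speed to m/min: 29 * 1000/60 = 483.3333333 m/min
Haul time = 2722 / 483.3333333 = 5.631724138 min
Convert return speed to m/min: 43 * 1000/60 = 716.6666667 m/min
Return time = 2722 / 716.6666667 = 3.798139535 min
Total cycle time:
= 2.0 + 5.631724138 + 2.8 + 3.798139535 + 1.3
= 15.5299 min


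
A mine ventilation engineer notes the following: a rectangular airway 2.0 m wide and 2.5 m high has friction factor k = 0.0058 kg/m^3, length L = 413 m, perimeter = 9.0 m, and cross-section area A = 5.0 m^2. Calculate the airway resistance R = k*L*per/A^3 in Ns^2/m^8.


Compute the numerator:
k * L * per = 0.0058 * 413 * 9.0
= 21.5586
Compute the denominator:
A^3 = 5.0^3 = 125
Resistance:
R = 21.5586 / 125
= 0.1725 Ns^2/m^8

0.1725 Ns^2/m^8


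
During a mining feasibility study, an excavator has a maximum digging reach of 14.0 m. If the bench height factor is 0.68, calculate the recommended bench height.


9.52 m

Bench height = reach * factor
= 14.0 * 0.68
= 9.52 m


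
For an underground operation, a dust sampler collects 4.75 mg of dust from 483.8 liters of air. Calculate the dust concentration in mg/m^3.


Convert liters to m^3: 1 m^3 = 1000 L
Concentration = mass / volume * 1000
= 4.75 / 483.8 * 1000
= 0.009818106656 * 1000
= 9.8181 mg/m^3

9.8181 mg/m^3


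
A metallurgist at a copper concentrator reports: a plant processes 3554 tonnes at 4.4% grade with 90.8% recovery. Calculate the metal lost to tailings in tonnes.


Total metal in feed:
= 3554 * 4.4 / 100 = 156.376 tonnes
Metal recovered:
= 156.376 * 90.8 / 100 = 141.989408 tonnes
Metal lost to tailings:
= 156.376 - 141.989408
= 14.3866 tonnes

14.3866 tonnes


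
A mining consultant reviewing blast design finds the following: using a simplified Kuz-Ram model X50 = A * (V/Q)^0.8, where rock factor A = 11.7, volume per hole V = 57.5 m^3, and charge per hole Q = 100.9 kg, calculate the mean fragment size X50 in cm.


7.4612 cm

Compute V/Q:
V/Q = 57.5 / 100.9 = 0.5698711596
Raise to the power 0.8:
(V/Q)^0.8 = 0.5698711596^0.8 = 0.6377072328
Multiply by A:
X50 = 11.7 * 0.6377072328
= 7.4612 cm


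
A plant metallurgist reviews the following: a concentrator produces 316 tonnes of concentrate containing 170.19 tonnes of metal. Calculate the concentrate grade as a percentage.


Grade = (metal in concentrate / concentrate mass) * 100
= (170.19 / 316) * 100
= 0.5385759494 * 100
= 53.8576%

53.8576%


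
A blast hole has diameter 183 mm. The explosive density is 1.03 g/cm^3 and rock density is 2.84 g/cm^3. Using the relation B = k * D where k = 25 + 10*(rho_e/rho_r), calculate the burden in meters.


First, compute k:
rho_e / rho_r = 1.03 / 2.84 = 0.3626760563
k = 25 + 10 * 0.3626760563 = 28.62676056
Then, compute burden:
B = k * D / 1000 = 28.62676056 * 183 / 1000
= 5238.697183 / 1000
= 5.2387 m

5.2387 m


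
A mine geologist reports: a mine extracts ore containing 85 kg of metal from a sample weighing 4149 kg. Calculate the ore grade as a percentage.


Ore grade = (metal mass / ore mass) * 100
= (85 / 4149) * 100
= 0.0204868643 * 100
= 2.0487%

2.0487%


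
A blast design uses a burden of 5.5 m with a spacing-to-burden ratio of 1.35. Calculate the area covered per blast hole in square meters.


First, find the spacing:
Spacing = burden * ratio = 5.5 * 1.35
= 7.425 m
Then, calculate the area:
Area = burden * spacing = 5.5 * 7.425
= 40.8375 m^2

40.8375 m^2


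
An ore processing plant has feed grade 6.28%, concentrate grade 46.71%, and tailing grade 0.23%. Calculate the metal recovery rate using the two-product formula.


96.8143%

Using the two-product formula:
R = 100 * c * (f - t) / (f * (c - t))
Numerator = 100 * 46.71 * (6.28 - 0.23)
= 100 * 46.71 * 6.05
= 28259.55
Denominator = 6.28 * (46.71 - 0.23)
= 6.28 * 46.48
= 291.8944
R = 28259.55 / 291.8944
= 96.8143%


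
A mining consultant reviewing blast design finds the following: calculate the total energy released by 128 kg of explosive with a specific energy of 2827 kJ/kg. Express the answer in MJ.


Energy = mass * specific_energy / 1000
= 128 * 2827 / 1000
= 361856 / 1000
= 361.856 MJ

361.856 MJ


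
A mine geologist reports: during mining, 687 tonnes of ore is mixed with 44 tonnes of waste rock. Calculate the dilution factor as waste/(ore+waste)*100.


Total material = ore + waste
= 687 + 44 = 731 tonnes
Dilution = waste / total * 100
= 44 / 731 * 100
= 0.06019151847 * 100
= 6.0192%

6.0192%


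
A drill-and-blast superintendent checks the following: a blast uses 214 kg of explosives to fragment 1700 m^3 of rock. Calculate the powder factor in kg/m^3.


Powder factor = explosive mass / rock volume
= 214 / 1700
= 0.1259 kg/m^3

0.1259 kg/m^3


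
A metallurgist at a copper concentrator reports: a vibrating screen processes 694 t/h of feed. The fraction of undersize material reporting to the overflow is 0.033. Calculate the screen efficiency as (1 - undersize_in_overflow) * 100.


96.7%

Screen efficiency = (1 - fraction of undersize in overflow) * 100
= (1 - 0.033) * 100
= 0.967 * 100
= 96.7%


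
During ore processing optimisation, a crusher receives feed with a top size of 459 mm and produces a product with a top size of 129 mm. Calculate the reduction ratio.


Reduction ratio = feed size / product size
= 459 / 129
= 3.5581

3.5581


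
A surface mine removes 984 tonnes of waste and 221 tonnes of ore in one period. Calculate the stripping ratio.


4.4525

Stripping ratio = waste tonnage / ore tonnage
= 984 / 221
= 4.4525


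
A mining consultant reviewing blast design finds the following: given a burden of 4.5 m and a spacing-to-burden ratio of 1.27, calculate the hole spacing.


5.715 m

Spacing = burden * ratio
= 4.5 * 1.27
= 5.715 m


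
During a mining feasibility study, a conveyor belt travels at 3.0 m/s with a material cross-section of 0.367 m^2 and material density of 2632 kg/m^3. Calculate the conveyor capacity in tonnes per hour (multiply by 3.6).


10432.1952 t/h

Volumetric flow = speed * area
= 3.0 * 0.367 = 1.101 m^3/s
Mass flow = volumetric * density
= 1.101 * 2632 = 2897.832 kg/s
Convert to t/h: multiply by 3.6
Capacity = 2897.832 * 3.6
= 10432.1952 t/h


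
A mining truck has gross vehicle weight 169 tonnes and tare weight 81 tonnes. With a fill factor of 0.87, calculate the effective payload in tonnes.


76.56 tonnes

Maximum payload = gross - tare
= 169 - 81 = 88 tonnes
Effective payload = max payload * fill factor
= 88 * 0.87
= 76.56 tonnes


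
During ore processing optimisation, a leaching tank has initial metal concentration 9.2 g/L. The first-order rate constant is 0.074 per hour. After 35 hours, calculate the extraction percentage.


92.498%

Compute the exponent:
-k * t = -0.074 * 35 = -2.59
Remaining concentration:
C = 9.2 * exp(-2.59)
= 9.2 * 0.07502004009
= 0.6901843688 g/L
Extracted = 9.2 - 0.6901843688 = 8.509815631 g/L
Extraction % = 8.509815631 / 9.2 * 100
= 92.498%


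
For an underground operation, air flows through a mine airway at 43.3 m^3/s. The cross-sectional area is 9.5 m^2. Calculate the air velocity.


4.5579 m/s

Velocity = flow rate / cross-sectional area
= 43.3 / 9.5
= 4.5579 m/s


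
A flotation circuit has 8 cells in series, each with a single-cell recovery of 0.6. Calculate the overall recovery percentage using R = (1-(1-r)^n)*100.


Complement of single-cell recovery:
1 - r = 1 - 0.6 = 0.4
Raise to power n:
(1 - r)^8 = 0.4^8 = 0.00065536
Overall recovery:
R = (1 - 0.00065536) * 100
= 99.9345%

99.9345%


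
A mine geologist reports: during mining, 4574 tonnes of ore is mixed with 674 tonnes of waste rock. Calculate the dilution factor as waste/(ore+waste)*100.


12.843%

Total material = ore + waste
= 4574 + 674 = 5248 tonnes
Dilution = waste / total * 100
= 674 / 5248 * 100
= 0.128429878 * 100
= 12.843%


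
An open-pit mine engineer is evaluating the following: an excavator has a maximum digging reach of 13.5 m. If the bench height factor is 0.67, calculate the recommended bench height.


Bench height = reach * factor
= 13.5 * 0.67
= 9.045 m

9.045 m


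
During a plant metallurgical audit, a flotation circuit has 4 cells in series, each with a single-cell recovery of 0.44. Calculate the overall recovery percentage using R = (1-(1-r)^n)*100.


Complement of single-cell recovery:
1 - r = 1 - 0.44 = 0.56
Raise to power n:
(1 - r)^4 = 0.56^4 = 0.09834496
Overall recovery:
R = (1 - 0.09834496) * 100
= 90.1655%

90.1655%


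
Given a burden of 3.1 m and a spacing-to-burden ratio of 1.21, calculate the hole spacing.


3.751 m

Spacing = burden * ratio
= 3.1 * 1.21
= 3.751 m


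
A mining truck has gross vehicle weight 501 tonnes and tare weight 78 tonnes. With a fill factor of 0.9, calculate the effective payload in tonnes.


380.7 tonnes

Maximum payload = gross - tare
= 501 - 78 = 423 tonnes
Effective payload = max payload * fill factor
= 423 * 0.9
= 380.7 tonnes


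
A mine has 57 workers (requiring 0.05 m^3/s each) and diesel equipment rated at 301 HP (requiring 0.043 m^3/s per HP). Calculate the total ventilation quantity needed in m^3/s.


15.793 m^3/s

Airflow for workers:
Q_people = 57 * 0.05 = 2.85 m^3/s
Airflow for diesel equipment:
Q_diesel = 301 * 0.043 = 12.943 m^3/s
Total ventilation:
Q_total = 2.85 + 12.943
= 15.793 m^3/s


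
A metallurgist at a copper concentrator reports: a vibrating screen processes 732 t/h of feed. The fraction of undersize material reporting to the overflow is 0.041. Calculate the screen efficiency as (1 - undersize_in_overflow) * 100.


Screen efficiency = (1 - fraction of undersize in overflow) * 100
= (1 - 0.041) * 100
= 0.959 * 100
= 95.9%

95.9%


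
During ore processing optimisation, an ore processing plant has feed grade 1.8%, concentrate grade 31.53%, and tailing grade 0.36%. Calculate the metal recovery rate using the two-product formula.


80.924%

Using the two-product formula:
R = 100 * c * (f - t) / (f * (c - t))
Numerator = 100 * 31.53 * (1.8 - 0.36)
= 100 * 31.53 * 1.44
= 4540.32
Denominator = 1.8 * (31.53 - 0.36)
= 1.8 * 31.17
= 56.106
R = 4540.32 / 56.106
= 80.924%


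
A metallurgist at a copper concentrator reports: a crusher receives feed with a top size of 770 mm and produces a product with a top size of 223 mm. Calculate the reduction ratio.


3.4529

Reduction ratio = feed size / product size
= 770 / 223
= 3.4529


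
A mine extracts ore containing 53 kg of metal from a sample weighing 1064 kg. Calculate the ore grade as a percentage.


Ore grade = (metal mass / ore mass) * 100
= (53 / 1064) * 100
= 0.04981203008 * 100
= 4.9812%

4.9812%


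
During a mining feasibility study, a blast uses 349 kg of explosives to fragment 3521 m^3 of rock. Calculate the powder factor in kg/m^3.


Powder factor = explosive mass / rock volume
= 349 / 3521
= 0.0991 kg/m^3

0.0991 kg/m^3


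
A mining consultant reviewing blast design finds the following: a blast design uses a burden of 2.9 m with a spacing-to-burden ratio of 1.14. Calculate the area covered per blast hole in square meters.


9.5874 m^2

First, find the spacing:
Spacing = burden * ratio = 2.9 * 1.14
= 3.306 m
Then, calculate the area:
Area = burden * spacing = 2.9 * 3.306
= 9.5874 m^2


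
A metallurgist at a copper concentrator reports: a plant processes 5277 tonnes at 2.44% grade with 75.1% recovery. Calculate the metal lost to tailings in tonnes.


32.0609 tonnes

Total metal in feed:
= 5277 * 2.44 / 100 = 128.7588 tonnes
Metal recovered:
= 128.7588 * 75.1 / 100 = 96.6978588 tonnes
Metal lost to tailings:
= 128.7588 - 96.6978588
= 32.0609 tonnes


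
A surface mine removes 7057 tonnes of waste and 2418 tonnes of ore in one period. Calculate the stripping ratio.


Stripping ratio = waste tonnage / ore tonnage
= 7057 / 2418
= 2.9185

2.9185


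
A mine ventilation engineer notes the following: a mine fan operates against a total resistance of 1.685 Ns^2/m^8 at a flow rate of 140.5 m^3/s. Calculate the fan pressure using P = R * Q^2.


Compute Q^2:
Q^2 = 140.5^2 = 19740.25
Compute pressure:
P = R * Q^2 = 1.685 * 19740.25
= 33262.3213 Pa

33262.3213 Pa


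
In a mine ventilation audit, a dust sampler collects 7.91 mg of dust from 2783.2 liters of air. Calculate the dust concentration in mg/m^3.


2.8421 mg/m^3

Convert liters to m^3: 1 m^3 = 1000 L
Concentration = mass / volume * 1000
= 7.91 / 2783.2 * 1000
= 0.002842052314 * 1000
= 2.8421 mg/m^3


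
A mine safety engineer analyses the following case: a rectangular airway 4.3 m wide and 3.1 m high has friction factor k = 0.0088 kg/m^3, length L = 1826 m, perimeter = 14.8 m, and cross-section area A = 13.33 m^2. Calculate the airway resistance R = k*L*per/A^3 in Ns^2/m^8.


Compute the numerator:
k * L * per = 0.0088 * 1826 * 14.8
= 237.81824
Compute the denominator:
A^3 = 13.33^3 = 2368.593037
Resistance:
R = 237.81824 / 2368.593037
= 0.1004 Ns^2/m^8

0.1004 Ns^2/m^8


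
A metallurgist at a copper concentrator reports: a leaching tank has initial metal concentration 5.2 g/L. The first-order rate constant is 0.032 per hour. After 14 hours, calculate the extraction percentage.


Compute the exponent:
-k * t = -0.032 * 14 = -0.448
Remaining concentration:
C = 5.2 * exp(-0.448)
= 5.2 * 0.638904684
= 3.322304357 g/L
Extracted = 5.2 - 3.322304357 = 1.877695643 g/L
Extraction % = 1.877695643 / 5.2 * 100
= 36.1095%

36.1095%


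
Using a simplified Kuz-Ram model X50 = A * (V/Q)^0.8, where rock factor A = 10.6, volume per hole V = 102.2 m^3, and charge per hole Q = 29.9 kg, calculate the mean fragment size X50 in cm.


Compute V/Q:
V/Q = 102.2 / 29.9 = 3.418060201
Raise to the power 0.8:
(V/Q)^0.8 = 3.418060201^0.8 = 2.673152688
Multiply by A:
X50 = 10.6 * 2.673152688
= 28.3354 cm

28.3354 cm


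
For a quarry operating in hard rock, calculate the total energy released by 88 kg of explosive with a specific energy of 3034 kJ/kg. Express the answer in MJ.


Energy = mass * specific_energy / 1000
= 88 * 3034 / 1000
= 266992 / 1000
= 266.992 MJ

266.992 MJ


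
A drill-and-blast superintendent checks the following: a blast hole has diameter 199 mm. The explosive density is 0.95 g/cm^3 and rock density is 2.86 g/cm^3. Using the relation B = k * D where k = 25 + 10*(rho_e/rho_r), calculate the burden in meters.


First, compute k:
rho_e / rho_r = 0.95 / 2.86 = 0.3321678322
k = 25 + 10 * 0.3321678322 = 28.32167832
Then, compute burden:
B = k * D / 1000 = 28.32167832 * 199 / 1000
= 5636.013986 / 1000
= 5.636 m

5.636 m


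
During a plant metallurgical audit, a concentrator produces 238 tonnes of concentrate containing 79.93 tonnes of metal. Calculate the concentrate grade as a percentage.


33.584%

Grade = (metal in concentrate / concentrate mass) * 100
= (79.93 / 238) * 100
= 0.3358403361 * 100
= 33.584%


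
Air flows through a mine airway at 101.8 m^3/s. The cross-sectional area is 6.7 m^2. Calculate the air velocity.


15.194 m/s

Velocity = flow rate / cross-sectional area
= 101.8 / 6.7
= 15.194 m/s


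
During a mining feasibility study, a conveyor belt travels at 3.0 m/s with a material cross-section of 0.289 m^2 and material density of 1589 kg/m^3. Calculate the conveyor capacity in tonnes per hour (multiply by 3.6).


4959.5868 t/h

Volumetric flow = speed * area
= 3.0 * 0.289 = 0.867 m^3/s
Mass flow = volumetric * density
= 0.867 * 1589 = 1377.663 kg/s
Convert to t/h: multiply by 3.6
Capacity = 1377.663 * 3.6
= 4959.5868 t/h


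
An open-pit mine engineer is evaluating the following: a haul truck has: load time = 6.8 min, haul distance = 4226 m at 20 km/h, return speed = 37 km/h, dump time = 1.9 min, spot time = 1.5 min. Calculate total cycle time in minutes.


29.731 min

Convert haul speed to m/min: 20 * 1000/60 = 333.3333333 m/min
Haul time = 4226 / 333.3333333 = 12.678 min
Convert return speed to m/min: 37 * 1000/60 = 616.6666667 m/min
Return time = 4226 / 616.6666667 = 6.852972973 min
Total cycle time:
= 6.8 + 12.678 + 1.9 + 6.852972973 + 1.5
= 29.731 min


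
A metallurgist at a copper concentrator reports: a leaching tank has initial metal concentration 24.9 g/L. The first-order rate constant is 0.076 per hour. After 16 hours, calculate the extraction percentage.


70.3587%

Compute the exponent:
-k * t = -0.076 * 16 = -1.216
Remaining concentration:
C = 24.9 * exp(-1.216)
= 24.9 * 0.2964134526
= 7.380694969 g/L
Extracted = 24.9 - 7.380694969 = 17.51930503 g/L
Extraction % = 17.51930503 / 24.9 * 100
= 70.3587%


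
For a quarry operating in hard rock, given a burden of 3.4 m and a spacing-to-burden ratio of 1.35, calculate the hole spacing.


Spacing = burden * ratio
= 3.4 * 1.35
= 4.59 m

4.59 m


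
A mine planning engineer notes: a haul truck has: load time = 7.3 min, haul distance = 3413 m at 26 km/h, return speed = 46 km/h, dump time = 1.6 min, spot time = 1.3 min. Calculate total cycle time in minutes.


Convert haul speed to m/min: 26 * 1000/60 = 433.3333333 m/min
Haul time = 3413 / 433.3333333 = 7.876153846 min
Convert return speed to m/min: 46 * 1000/60 = 766.6666667 m/min
Return time = 3413 / 766.6666667 = 4.45173913 min
Total cycle time:
= 7.3 + 7.876153846 + 1.6 + 4.45173913 + 1.3
= 22.5279 min

22.5279 min


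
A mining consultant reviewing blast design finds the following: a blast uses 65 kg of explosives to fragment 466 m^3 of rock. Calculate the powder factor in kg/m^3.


0.1395 kg/m^3

Powder factor = explosive mass / rock volume
= 65 / 466
= 0.1395 kg/m^3


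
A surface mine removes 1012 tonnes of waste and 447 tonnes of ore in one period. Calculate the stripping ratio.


Stripping ratio = waste tonnage / ore tonnage
= 1012 / 447
= 2.264

2.264


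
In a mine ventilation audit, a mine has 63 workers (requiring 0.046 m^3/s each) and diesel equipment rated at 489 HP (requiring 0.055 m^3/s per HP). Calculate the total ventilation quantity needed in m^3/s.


Airflow for workers:
Q_people = 63 * 0.046 = 2.898 m^3/s
Airflow for diesel equipment:
Q_diesel = 489 * 0.055 = 26.895 m^3/s
Total ventilation:
Q_total = 2.898 + 26.895
= 29.793 m^3/s

29.793 m^3/s


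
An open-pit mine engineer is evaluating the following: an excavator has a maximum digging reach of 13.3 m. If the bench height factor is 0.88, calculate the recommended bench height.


Bench height = reach * factor
= 13.3 * 0.88
= 11.704 m

11.704 m


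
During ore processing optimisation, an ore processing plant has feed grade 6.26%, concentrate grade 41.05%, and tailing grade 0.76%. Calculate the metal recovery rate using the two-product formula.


89.5167%

Using the two-product formula:
R = 100 * c * (f - t) / (f * (c - t))
Numerator = 100 * 41.05 * (6.26 - 0.76)
= 100 * 41.05 * 5.5
= 22577.5
Denominator = 6.26 * (41.05 - 0.76)
= 6.26 * 40.29
= 252.2154
R = 22577.5 / 252.2154
= 89.5167%


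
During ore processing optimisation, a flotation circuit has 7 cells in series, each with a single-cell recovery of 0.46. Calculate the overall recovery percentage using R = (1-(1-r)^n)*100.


Complement of single-cell recovery:
1 - r = 1 - 0.46 = 0.54
Raise to power n:
(1 - r)^7 = 0.54^7 = 0.0133892521
Overall recovery:
R = (1 - 0.0133892521) * 100
= 98.6611%

98.6611%


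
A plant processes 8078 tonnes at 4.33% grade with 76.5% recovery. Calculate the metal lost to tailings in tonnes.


82.1977 tonnes

Total metal in feed:
= 8078 * 4.33 / 100 = 349.7774 tonnes
Metal recovered:
= 349.7774 * 76.5 / 100 = 267.579711 tonnes
Metal lost to tailings:
= 349.7774 - 267.579711
= 82.1977 tonnes


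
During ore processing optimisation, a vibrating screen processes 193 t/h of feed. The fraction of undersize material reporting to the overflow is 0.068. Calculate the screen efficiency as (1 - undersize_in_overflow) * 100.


93.2%

Screen efficiency = (1 - fraction of undersize in overflow) * 100
= (1 - 0.068) * 100
= 0.932 * 100
= 93.2%


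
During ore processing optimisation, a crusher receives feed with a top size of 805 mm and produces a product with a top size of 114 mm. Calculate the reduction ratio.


7.0614

Reduction ratio = feed size / product size
= 805 / 114
= 7.0614


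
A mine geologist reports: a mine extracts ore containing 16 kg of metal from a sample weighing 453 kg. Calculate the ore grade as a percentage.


Ore grade = (metal mass / ore mass) * 100
= (16 / 453) * 100
= 0.0353200883 * 100
= 3.532%

3.532%


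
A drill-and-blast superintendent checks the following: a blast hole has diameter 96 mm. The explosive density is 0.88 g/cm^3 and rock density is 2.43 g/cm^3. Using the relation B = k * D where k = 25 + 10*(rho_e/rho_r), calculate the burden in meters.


First, compute k:
rho_e / rho_r = 0.88 / 2.43 = 0.3621399177
k = 25 + 10 * 0.3621399177 = 28.62139918
Then, compute burden:
B = k * D / 1000 = 28.62139918 * 96 / 1000
= 2747.654321 / 1000
= 2.7477 m

2.7477 m


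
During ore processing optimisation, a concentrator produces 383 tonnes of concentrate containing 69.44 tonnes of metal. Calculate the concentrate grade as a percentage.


Grade = (metal in concentrate / concentrate mass) * 100
= (69.44 / 383) * 100
= 0.181305483 * 100
= 18.1305%

18.1305%


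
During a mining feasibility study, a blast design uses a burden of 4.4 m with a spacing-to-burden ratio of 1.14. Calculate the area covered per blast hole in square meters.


First, find the spacing:
Spacing = burden * ratio = 4.4 * 1.14
= 5.016 m
Then, calculate the area:
Area = burden * spacing = 4.4 * 5.016
= 22.0704 m^2

22.0704 m^2


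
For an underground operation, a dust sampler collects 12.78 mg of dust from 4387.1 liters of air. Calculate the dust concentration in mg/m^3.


2.9131 mg/m^3

Convert liters to m^3: 1 m^3 = 1000 L
Concentration = mass / volume * 1000
= 12.78 / 4387.1 * 1000
= 0.002913086093 * 1000
= 2.9131 mg/m^3


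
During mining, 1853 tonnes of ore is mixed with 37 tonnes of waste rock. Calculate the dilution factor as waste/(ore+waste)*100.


Total material = ore + waste
= 1853 + 37 = 1890 tonnes
Dilution = waste / total * 100
= 37 / 1890 * 100
= 0.01957671958 * 100
= 1.9577%

1.9577%


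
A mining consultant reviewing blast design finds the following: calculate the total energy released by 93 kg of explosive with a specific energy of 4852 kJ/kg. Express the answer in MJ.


451.236 MJ

Energy = mass * specific_energy / 1000
= 93 * 4852 / 1000
= 451236 / 1000
= 451.236 MJ


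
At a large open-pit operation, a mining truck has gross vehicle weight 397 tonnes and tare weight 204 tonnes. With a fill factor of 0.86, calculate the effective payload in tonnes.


165.98 tonnes

Maximum payload = gross - tare
= 397 - 204 = 193 tonnes
Effective payload = max payload * fill factor
= 193 * 0.86
= 165.98 tonnes


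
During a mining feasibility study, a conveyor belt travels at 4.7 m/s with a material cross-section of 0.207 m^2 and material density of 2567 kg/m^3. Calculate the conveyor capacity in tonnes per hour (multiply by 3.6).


8990.7635 t/h

Volumetric flow = speed * area
= 4.7 * 0.207 = 0.9729 m^3/s
Mass flow = volumetric * density
= 0.9729 * 2567 = 2497.4343 kg/s
Convert to t/h: multiply by 3.6
Capacity = 2497.4343 * 3.6
= 8990.7635 t/h


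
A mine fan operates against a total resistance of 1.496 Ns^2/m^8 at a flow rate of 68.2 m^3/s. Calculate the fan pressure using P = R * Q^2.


Compute Q^2:
Q^2 = 68.2^2 = 4651.24
Compute pressure:
P = R * Q^2 = 1.496 * 4651.24
= 6958.255 Pa

6958.255 Pa


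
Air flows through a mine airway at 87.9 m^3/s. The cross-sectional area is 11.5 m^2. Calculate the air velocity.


7.6435 m/s

Velocity = flow rate / cross-sectional area
= 87.9 / 11.5
= 7.6435 m/s


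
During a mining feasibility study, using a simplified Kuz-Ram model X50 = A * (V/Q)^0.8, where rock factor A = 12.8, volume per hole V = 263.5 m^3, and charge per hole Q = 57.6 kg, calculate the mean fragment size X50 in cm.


43.2013 cm

Compute V/Q:
V/Q = 263.5 / 57.6 = 4.574652778
Raise to the power 0.8:
(V/Q)^0.8 = 4.574652778^0.8 = 3.375098943
Multiply by A:
X50 = 12.8 * 3.375098943
= 43.2013 cm


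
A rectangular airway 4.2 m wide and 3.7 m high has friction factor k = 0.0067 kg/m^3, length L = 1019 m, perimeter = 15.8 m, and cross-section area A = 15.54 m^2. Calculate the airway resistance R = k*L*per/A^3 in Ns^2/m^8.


0.0287 Ns^2/m^8

Compute the numerator:
k * L * per = 0.0067 * 1019 * 15.8
= 107.87134
Compute the denominator:
A^3 = 15.54^3 = 3752.779464
Resistance:
R = 107.87134 / 3752.779464
= 0.0287 Ns^2/m^8


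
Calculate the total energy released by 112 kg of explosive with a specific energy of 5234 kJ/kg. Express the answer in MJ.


586.208 MJ

Energy = mass * specific_energy / 1000
= 112 * 5234 / 1000
= 586208 / 1000
= 586.208 MJ


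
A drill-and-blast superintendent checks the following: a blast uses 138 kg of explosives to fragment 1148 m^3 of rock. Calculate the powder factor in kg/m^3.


0.1202 kg/m^3

Powder factor = explosive mass / rock volume
= 138 / 1148
= 0.1202 kg/m^3


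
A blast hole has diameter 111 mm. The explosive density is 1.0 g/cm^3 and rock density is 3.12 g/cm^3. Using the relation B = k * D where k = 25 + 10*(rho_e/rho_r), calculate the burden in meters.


First, compute k:
rho_e / rho_r = 1.0 / 3.12 = 0.3205128205
k = 25 + 10 * 0.3205128205 = 28.20512821
Then, compute burden:
B = k * D / 1000 = 28.20512821 * 111 / 1000
= 3130.769231 / 1000
= 3.1308 m

3.1308 m


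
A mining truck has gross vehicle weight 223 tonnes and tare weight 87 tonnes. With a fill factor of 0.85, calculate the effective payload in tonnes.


Maximum payload = gross - tare
= 223 - 87 = 136 tonnes
Effective payload = max payload * fill factor
= 136 * 0.85
= 115.6 tonnes

115.6 tonnes


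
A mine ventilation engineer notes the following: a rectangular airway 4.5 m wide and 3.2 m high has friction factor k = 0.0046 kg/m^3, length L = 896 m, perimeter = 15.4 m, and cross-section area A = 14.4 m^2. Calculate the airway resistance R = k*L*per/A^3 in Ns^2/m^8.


0.0213 Ns^2/m^8

Compute the numerator:
k * L * per = 0.0046 * 896 * 15.4
= 63.47264
Compute the denominator:
A^3 = 14.4^3 = 2985.984
Resistance:
R = 63.47264 / 2985.984
= 0.0213 Ns^2/m^8


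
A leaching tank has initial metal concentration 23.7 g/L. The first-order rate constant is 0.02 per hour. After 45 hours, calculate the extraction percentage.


59.343%

Compute the exponent:
-k * t = -0.02 * 45 = -0.9
Remaining concentration:
C = 23.7 * exp(-0.9)
= 23.7 * 0.4065696597
= 9.635700936 g/L
Extracted = 23.7 - 9.635700936 = 14.06429906 g/L
Extraction % = 14.06429906 / 23.7 * 100
= 59.343%


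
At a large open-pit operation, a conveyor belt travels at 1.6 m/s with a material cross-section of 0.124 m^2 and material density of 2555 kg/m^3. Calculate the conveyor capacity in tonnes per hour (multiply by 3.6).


Volumetric flow = speed * area
= 1.6 * 0.124 = 0.1984 m^3/s
Mass flow = volumetric * density
= 0.1984 * 2555 = 506.912 kg/s
Convert to t/h: multiply by 3.6
Capacity = 506.912 * 3.6
= 1824.8832 t/h

1824.8832 t/h


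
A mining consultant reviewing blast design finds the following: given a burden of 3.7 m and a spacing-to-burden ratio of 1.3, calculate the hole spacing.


4.81 m

Spacing = burden * ratio
= 3.7 * 1.3
= 4.81 m


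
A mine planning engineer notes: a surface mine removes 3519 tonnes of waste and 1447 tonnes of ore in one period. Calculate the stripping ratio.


2.4319

Stripping ratio = waste tonnage / ore tonnage
= 3519 / 1447
= 2.4319


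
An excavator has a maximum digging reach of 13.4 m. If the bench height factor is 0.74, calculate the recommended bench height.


9.916 m

Bench height = reach * factor
= 13.4 * 0.74
= 9.916 m


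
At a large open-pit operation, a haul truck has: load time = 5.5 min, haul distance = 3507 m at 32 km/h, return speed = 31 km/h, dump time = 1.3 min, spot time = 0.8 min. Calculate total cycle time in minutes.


20.9634 min

Convert haul speed to m/min: 32 * 1000/60 = 533.3333333 m/min
Haul time = 3507 / 533.3333333 = 6.575625 min
Convert return speed to m/min: 31 * 1000/60 = 516.6666667 m/min
Return time = 3507 / 516.6666667 = 6.787741935 min
Total cycle time:
= 5.5 + 6.575625 + 1.3 + 6.787741935 + 0.8
= 20.9634 min


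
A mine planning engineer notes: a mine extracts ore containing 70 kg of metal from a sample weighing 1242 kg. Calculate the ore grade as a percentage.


Ore grade = (metal mass / ore mass) * 100
= (70 / 1242) * 100
= 0.05636070853 * 100
= 5.6361%

5.6361%


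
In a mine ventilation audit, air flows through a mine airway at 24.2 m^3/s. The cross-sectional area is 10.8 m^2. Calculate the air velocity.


Velocity = flow rate / cross-sectional area
= 24.2 / 10.8
= 2.2407 m/s

2.2407 m/s


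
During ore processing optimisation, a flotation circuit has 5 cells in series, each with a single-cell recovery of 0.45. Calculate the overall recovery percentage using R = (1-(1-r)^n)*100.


94.9672%

Complement of single-cell recovery:
1 - r = 1 - 0.45 = 0.55
Raise to power n:
(1 - r)^5 = 0.55^5 = 0.0503284375
Overall recovery:
R = (1 - 0.0503284375) * 100
= 94.9672%


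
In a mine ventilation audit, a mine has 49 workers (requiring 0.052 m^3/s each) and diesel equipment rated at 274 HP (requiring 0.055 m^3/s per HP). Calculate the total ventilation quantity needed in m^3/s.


Airflow for workers:
Q_people = 49 * 0.052 = 2.548 m^3/s
Airflow for diesel equipment:
Q_diesel = 274 * 0.055 = 15.07 m^3/s
Total ventilation:
Q_total = 2.548 + 15.07
= 17.618 m^3/s

17.618 m^3/s


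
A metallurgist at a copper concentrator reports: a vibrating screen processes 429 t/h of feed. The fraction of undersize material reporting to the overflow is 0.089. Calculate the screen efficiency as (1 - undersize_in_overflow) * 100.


91.1%

Screen efficiency = (1 - fraction of undersize in overflow) * 100
= (1 - 0.089) * 100
= 0.911 * 100
= 91.1%
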